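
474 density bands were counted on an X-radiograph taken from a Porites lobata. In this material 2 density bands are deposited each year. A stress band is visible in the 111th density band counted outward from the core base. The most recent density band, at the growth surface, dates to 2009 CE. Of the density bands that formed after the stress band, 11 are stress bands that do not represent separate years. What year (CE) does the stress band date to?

474 − 111 = 363 density bands lie beyond the stress band toward the growth surface.
Removing the 11 false density bands leaves 363 − 11 = 352 true density bands beyond the stress band.
352 density bands at 2 per year is 352 / 2 = 176 years.
Counting back 176 years from 2009 CE places the stress band in 2009 − 176 = 1833 CE.

1833 CE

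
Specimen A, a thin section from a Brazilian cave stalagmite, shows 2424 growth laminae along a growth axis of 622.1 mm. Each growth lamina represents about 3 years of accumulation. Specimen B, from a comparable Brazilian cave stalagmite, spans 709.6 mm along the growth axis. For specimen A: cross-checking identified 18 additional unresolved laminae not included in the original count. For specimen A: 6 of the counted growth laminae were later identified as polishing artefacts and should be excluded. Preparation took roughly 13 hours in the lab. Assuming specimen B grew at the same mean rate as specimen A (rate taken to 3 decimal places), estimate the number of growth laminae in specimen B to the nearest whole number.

2783 growth laminae

Specimen A: true growth lamina count = 2424 − 6 + 18 = 2436.
Specimen A: 2436 growth laminae at 3 years each span 2436 × 3 = 7308 years.
A: 622.1 mm over 7308 years gives 622.1 / 7308 ≈ 0.085 mm per year.
B spans 709.6 / 0.085 = 8348.24 years; at 3 years per growth lamina that is 8348.24 / 3 ≈ 2783 growth laminae.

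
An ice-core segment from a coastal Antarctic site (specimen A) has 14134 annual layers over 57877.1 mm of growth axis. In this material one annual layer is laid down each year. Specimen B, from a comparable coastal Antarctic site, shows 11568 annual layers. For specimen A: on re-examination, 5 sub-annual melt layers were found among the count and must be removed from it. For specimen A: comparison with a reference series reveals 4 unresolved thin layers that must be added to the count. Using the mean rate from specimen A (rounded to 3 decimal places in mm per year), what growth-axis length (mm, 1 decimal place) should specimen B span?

Specimen A: adjusted count: 14134 − 5 + 4 = 14133 annual layers.
A: Mean rate = 57877.1 mm / 14133 years ≈ 4.095 mm/yr.
Length of B = 4.095 × 11568 = 47371.0 mm.

47371.0 mm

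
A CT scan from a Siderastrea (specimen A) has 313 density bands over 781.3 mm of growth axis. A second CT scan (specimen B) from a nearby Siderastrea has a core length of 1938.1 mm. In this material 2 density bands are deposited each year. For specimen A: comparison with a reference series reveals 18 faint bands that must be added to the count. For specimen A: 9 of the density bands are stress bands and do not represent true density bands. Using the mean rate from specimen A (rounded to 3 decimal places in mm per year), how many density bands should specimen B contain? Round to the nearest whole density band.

799 density bands

Specimen A: after corrections the count is 313 − 9 + 18 = 322 density bands.
Specimen A: with 2 density bands per year, 322 / 2 = 161 years.
A: 781.3 mm over 161 years gives 781.3 / 161 ≈ 4.853 mm per year.
B spans 1938.1 / 4.853 = 399.36 years; at 2 density bands per year that is 399.36 × 2 ≈ 799 density bands.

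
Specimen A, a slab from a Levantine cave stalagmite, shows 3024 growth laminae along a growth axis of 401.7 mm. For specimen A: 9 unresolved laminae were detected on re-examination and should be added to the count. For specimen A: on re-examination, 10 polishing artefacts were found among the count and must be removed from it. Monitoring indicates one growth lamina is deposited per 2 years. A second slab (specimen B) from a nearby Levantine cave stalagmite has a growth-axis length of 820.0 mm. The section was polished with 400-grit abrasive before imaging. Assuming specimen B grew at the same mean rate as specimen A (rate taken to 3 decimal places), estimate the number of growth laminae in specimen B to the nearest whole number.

6212 growth laminae

Specimen A: correcting the raw count gives 3024 − 10 + 9 = 3023 true growth laminae.
Specimen A: 3023 growth laminae at 2 years each span 3023 × 2 = 6046 years.
A: 401.7 mm over 6046 years gives 401.7 / 6046 ≈ 0.066 mm/year.
Specimen B: 820.0 mm / 0.066 mm per year = 12424.24 years; at 2 years per growth lamina that is 12424.24 / 2 ≈ 6212 growth laminae.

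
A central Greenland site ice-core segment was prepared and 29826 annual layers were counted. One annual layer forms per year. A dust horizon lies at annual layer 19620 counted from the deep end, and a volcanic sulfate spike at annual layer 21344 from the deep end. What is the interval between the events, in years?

Separation: 21344 − 19620 = 1724 annual layers.
At one annual layer per year, 1724 years elapsed between them.

1724 years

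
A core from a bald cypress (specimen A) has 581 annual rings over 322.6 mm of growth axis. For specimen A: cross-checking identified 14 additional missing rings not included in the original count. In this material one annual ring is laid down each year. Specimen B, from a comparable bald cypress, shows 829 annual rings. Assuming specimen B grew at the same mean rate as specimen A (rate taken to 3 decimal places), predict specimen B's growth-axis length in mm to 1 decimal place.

Specimen A: adjusted count: 581 + 14 = 595 annual rings.
A: 322.6 mm over 595 years gives 322.6 / 595 ≈ 0.542 mm/year.
B's length ≈ 0.542 × 829 = 449.3 mm.

449.3 mm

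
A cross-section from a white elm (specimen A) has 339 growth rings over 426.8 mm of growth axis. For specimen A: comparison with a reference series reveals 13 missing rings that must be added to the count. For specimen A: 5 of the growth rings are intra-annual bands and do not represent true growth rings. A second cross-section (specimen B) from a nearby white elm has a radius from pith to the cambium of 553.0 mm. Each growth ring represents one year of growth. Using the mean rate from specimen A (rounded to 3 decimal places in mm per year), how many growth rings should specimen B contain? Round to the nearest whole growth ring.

Specimen A: after corrections the count is 339 − 5 + 13 = 347 growth rings.
A: Mean rate = 426.8 mm / 347 years ≈ 1.230 mm per year.
B spans 553.0 / 1.230 = 449.59 years ≈ 450 growth rings.

450 growth rings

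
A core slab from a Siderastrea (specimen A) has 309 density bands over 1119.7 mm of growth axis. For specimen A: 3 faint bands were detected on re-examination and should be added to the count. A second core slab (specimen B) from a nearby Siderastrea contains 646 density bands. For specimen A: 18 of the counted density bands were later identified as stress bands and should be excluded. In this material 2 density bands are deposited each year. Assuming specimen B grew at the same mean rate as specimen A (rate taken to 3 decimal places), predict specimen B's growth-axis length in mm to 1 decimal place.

2460.3 mm

Specimen A: after corrections the count is 309 − 18 + 3 = 294 density bands.
Specimen A: with 2 density bands per year, 294 / 2 = 147 years.
A: 1119.7 mm over 147 years gives 1119.7 / 147 ≈ 7.617 mm/yr.
Specimen B: 646 density bands at 2 per year is 646 / 2 = 323 years. For B, 7.617 mm/year × 323 years = 2460.3 mm.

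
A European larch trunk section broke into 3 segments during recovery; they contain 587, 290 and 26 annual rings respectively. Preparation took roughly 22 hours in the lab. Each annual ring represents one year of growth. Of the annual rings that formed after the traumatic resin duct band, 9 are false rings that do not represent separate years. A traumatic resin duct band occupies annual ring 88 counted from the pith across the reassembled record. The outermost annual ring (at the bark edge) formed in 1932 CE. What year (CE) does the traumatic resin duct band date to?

1126 CE

Total annual rings = 587 + 290 + 26 = 903.
Between annual ring 88 and the bark edge there are 903 − 88 = 815 annual rings.
Excluding 9 false annual rings: 815 − 9 = 806.
Counting back 806 years from 1932 CE places the traumatic resin duct band in 1932 − 806 = 1126 CE.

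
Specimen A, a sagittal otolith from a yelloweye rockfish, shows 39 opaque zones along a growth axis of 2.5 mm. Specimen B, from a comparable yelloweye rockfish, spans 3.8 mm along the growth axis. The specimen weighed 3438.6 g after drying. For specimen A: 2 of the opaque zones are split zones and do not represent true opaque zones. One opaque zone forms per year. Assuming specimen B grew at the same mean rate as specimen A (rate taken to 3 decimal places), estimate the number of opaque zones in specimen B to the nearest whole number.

56 opaque zones

Specimen A: adjusted count: 39 − 2 = 37 opaque zones.
A: Mean rate = 2.5 mm / 37 years ≈ 0.068 mm/yr.
B spans 3.8 / 0.068 = 55.88 years ≈ 56 opaque zones.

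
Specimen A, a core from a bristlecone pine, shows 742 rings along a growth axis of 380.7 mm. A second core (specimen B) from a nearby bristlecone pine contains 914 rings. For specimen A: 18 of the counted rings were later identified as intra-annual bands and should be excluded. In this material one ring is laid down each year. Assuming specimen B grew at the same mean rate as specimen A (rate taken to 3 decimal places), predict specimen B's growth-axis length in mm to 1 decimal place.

480.8 mm

Specimen A: true ring count = 742 − 18 = 724.
A: Mean rate = 380.7 mm / 724 years ≈ 0.526 mm per year.
B's length ≈ 0.526 × 914 = 480.8 mm.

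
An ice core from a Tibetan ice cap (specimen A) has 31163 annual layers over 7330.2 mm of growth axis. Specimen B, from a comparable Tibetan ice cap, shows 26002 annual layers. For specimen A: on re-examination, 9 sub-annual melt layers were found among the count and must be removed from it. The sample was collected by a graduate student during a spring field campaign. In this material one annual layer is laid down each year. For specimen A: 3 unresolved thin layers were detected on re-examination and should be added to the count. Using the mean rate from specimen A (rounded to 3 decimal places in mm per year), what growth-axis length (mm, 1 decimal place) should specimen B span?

6110.5 mm

Specimen A: correcting the raw count gives 31163 − 9 + 3 = 31157 true annual layers.
A: Mean rate = 7330.2 mm / 31157 years ≈ 0.235 mm per year.
B's length ≈ 0.235 × 26002 = 6110.5 mm.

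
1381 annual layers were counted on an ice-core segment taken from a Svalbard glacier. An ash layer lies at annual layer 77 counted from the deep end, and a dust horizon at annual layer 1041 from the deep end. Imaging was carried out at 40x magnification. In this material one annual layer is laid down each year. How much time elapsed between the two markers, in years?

Separation: 1041 − 77 = 964 annual layers.
That is 964 years at one annual layer per year.

964 years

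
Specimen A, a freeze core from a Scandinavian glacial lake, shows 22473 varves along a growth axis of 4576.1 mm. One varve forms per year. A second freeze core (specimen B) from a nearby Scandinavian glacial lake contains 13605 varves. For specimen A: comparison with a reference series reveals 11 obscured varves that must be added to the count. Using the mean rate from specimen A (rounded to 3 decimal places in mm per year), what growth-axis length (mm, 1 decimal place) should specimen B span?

Specimen A: correcting the raw count gives 22473 + 11 = 22484 true varves.
A: Extension rate ≈ 4576.1 / 22484 = 0.204 mm per year.
Length of B = 0.204 × 13605 = 2775.4 mm.

2775.4 mm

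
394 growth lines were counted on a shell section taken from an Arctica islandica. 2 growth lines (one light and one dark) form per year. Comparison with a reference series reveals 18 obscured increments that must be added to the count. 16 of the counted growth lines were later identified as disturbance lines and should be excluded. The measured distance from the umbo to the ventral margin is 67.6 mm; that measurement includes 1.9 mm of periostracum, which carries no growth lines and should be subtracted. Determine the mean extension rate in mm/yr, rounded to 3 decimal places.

0.332 mm/yr

After corrections the count is 394 − 16 + 18 = 396 growth lines.
396 growth lines at 2 per year is 396 / 2 = 198 years.
Removing the 1.9 mm offcut leaves 67.6 − 1.9 = 65.7 mm.
Extension rate ≈ 65.7 / 198 = 0.332 mm/yr.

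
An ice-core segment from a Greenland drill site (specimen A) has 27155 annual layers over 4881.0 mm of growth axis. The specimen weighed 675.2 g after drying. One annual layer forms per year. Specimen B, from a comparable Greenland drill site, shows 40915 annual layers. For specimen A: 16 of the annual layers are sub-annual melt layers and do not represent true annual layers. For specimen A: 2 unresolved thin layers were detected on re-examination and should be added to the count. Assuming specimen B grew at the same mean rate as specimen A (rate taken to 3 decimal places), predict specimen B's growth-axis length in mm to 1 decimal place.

Specimen A: adjusted count: 27155 − 16 + 2 = 27141 annual layers.
A: 4881.0 mm over 27141 years gives 4881.0 / 27141 ≈ 0.180 mm per year.
For B, 0.180 mm/year × 40915 years = 7364.7 mm.

7364.7 mm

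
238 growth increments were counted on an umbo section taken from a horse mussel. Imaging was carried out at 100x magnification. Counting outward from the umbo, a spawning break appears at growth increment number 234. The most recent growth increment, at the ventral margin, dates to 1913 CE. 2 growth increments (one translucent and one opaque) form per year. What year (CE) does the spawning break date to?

1911 CE

238 − 234 = 4 growth increments lie beyond the spawning break toward the ventral margin.
With 2 growth increments per year, 4 / 2 = 2 years.
The growth increment at the ventral margin is 1913 CE, so the spawning break dates to 1913 − 2 = 1911 CE.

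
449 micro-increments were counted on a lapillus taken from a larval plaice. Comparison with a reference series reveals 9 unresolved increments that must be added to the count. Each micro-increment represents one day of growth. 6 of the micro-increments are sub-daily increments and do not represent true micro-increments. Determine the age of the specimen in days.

Correcting the raw count gives 449 − 6 + 9 = 452 true micro-increments.
One micro-increment per day makes the duration 452 days.

452 days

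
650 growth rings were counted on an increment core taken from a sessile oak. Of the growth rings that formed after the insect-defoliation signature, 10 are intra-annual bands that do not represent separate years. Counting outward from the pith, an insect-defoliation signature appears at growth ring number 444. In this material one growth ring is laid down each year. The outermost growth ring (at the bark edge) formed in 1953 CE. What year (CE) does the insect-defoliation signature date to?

1757 CE

The insect-defoliation signature sits at growth ring 444 from the pith, so 650 − 444 = 206 growth rings formed after it.
Removing the 10 false growth rings leaves 206 − 10 = 196 true growth rings beyond the insect-defoliation signature.
1953 − 196 = 1757 CE.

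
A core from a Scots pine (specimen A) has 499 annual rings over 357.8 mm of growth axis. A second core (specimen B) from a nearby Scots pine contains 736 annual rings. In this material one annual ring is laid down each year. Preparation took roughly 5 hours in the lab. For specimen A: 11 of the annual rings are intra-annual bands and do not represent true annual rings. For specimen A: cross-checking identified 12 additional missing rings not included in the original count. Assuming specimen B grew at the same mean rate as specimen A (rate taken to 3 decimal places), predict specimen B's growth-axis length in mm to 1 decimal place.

527.0 mm

Specimen A: true annual ring count = 499 − 11 + 12 = 500.
A: Mean rate = 357.8 mm / 500 years ≈ 0.716 mm/yr.
For B, 0.716 mm/year × 736 years = 527.0 mm.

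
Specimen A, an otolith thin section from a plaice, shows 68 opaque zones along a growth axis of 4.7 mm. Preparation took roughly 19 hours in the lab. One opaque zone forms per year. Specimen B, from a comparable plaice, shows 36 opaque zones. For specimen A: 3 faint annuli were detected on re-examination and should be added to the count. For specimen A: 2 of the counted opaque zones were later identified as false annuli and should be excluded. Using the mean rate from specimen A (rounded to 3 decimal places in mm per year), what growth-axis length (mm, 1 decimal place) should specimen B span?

Specimen A: true opaque zone count = 68 − 2 + 3 = 69.
A: Extension rate ≈ 4.7 / 69 = 0.068 mm/year.
Length of B = 0.068 × 36 = 2.4 mm.

2.4 mm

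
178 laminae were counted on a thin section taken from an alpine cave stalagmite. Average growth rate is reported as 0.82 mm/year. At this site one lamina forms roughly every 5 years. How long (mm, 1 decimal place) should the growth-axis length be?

729.8 mm

178 laminae at 5 years each span 178 × 5 = 890 years.
Predicted length = 0.82 mm/year × 890 years = 729.8 mm.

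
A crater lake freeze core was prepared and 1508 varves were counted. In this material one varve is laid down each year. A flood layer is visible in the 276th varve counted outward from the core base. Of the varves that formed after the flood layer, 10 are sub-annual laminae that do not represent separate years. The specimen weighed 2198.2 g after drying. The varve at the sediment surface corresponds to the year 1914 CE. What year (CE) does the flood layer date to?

Between varve 276 and the sediment surface there are 1508 − 276 = 1232 varves.
Excluding 10 false varves: 1232 − 10 = 1222.
Counting back 1222 years from 1914 CE places the flood layer in 1914 − 1222 = 692 CE.

692 CE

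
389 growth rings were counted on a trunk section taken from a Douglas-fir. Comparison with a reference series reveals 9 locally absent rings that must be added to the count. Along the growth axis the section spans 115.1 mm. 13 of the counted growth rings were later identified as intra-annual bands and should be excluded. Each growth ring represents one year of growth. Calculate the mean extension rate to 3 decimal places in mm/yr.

Correcting the raw count gives 389 − 13 + 9 = 385 true growth rings.
Extension rate ≈ 115.1 / 385 = 0.299 mm/yr.

0.299 mm/yr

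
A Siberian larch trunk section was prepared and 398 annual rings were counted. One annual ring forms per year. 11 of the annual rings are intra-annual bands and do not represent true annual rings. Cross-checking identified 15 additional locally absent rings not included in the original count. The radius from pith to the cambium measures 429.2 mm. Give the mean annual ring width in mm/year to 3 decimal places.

True annual ring count = 398 − 11 + 15 = 402.
429.2 mm over 402 years gives 429.2 / 402 ≈ 1.068 mm/year.

1.068 mm/year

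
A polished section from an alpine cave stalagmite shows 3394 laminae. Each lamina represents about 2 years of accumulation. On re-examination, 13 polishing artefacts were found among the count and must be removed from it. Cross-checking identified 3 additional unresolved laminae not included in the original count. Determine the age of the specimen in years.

6768 years

Adjusted count: 3394 − 13 + 3 = 3384 laminae.
3384 laminae at 2 years each span 3384 × 2 = 6768 years.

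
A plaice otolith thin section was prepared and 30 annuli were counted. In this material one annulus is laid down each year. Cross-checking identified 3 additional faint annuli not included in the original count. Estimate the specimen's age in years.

True annulus count = 30 + 3 = 33.
One annulus per year makes the duration 33 years.

33 years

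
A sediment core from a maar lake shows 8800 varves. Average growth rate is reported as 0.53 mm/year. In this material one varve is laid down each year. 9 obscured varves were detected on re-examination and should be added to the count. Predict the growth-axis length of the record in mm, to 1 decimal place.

4668.8 mm

True varve count = 8800 + 9 = 8809.
8809 years at 0.53 mm/year gives 0.53 × 8809 = 4668.8 mm.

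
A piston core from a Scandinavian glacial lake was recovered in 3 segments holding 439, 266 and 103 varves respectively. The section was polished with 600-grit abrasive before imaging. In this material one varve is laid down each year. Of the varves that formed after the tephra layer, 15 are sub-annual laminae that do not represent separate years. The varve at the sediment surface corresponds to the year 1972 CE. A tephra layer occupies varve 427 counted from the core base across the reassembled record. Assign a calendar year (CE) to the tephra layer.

Total varves = 439 + 266 + 103 = 808.
Between varve 427 and the sediment surface there are 808 − 427 = 381 varves.
Excluding 15 false varves: 381 − 15 = 366.
Counting back 366 years from 1972 CE places the tephra layer in 1972 − 366 = 1606 CE.

1606 CE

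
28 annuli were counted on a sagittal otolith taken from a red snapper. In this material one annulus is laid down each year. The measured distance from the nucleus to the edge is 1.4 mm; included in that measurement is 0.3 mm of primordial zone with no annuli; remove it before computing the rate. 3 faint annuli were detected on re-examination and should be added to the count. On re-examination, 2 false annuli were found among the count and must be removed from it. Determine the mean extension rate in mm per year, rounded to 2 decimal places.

0.04 mm per year

Correcting the raw count gives 28 − 2 + 3 = 29 true annuli.
Net length = 1.4 − 0.3 = 1.1 mm.
1.1 mm over 29 years gives 1.1 / 29 ≈ 0.04 mm per year.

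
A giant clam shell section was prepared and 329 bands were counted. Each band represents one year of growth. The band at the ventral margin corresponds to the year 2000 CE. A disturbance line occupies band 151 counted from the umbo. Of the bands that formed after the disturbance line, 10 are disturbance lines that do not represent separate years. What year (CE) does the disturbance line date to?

Between band 151 and the ventral margin there are 329 − 151 = 178 bands.
Removing the 10 false bands leaves 178 − 10 = 168 true bands beyond the disturbance line.
2000 − 168 = 1832 CE.

1832 CE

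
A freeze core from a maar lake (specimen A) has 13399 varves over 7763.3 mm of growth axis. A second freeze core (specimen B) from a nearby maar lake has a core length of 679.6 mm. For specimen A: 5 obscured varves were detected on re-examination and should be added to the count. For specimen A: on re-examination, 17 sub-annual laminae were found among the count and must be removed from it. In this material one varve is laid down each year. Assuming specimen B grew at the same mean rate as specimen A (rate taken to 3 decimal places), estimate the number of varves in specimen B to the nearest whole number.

Specimen A: true varve count = 13399 − 17 + 5 = 13387.
A: 7763.3 mm over 13387 years gives 7763.3 / 13387 ≈ 0.580 mm/year.
B spans 679.6 / 0.580 = 1171.72 years ≈ 1172 varves.

1172 varves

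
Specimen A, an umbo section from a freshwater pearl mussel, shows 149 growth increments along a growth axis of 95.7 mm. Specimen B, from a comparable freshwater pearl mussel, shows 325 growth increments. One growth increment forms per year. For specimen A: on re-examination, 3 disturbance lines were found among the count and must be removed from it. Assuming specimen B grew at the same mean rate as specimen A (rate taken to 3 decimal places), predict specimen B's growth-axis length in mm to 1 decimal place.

212.9 mm

Specimen A: after corrections the count is 149 − 3 = 146 growth increments.
A: Extension rate ≈ 95.7 / 146 = 0.655 mm/year.
For B, 0.655 mm/year × 325 years = 212.9 mm.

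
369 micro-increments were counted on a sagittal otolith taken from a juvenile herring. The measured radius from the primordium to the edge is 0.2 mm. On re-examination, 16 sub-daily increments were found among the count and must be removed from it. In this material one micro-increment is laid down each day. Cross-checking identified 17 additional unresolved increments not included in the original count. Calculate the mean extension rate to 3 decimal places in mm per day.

Adjusted count: 369 − 16 + 17 = 370 micro-increments.
Extension rate ≈ 0.2 / 370 = 0.001 mm per day.

0.001 mm per day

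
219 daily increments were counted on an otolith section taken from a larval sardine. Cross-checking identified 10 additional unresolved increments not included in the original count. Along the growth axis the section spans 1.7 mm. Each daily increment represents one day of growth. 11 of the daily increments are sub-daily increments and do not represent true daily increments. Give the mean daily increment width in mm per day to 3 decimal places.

Adjusted count: 219 − 11 + 10 = 218 daily increments.
1.7 mm over 218 days gives 1.7 / 218 ≈ 0.008 mm per day.

0.008 mm per day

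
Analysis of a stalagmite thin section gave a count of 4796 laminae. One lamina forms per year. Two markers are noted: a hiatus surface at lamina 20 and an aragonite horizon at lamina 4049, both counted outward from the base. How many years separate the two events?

4029 years

4049 − 20 = 4029 laminae lie between the two events.
At one lamina per year, 4029 years elapsed between them.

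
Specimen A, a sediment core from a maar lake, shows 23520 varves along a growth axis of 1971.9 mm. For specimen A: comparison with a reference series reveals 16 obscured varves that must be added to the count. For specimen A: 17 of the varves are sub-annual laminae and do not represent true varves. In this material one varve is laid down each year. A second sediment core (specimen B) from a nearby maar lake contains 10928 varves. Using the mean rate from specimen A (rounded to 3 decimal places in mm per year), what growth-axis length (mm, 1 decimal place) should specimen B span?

Specimen A: adjusted count: 23520 − 17 + 16 = 23519 varves.
A: Mean rate = 1971.9 mm / 23519 years ≈ 0.084 mm/yr.
B's length ≈ 0.084 × 10928 = 918.0 mm.

918.0 mm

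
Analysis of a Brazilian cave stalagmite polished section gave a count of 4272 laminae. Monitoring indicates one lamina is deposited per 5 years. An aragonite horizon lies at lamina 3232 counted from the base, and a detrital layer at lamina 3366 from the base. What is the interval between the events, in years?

670 years

Separation: 3366 − 3232 = 134 laminae.
Multiplying by 5 years per lamina: 134 × 5 = 670 years.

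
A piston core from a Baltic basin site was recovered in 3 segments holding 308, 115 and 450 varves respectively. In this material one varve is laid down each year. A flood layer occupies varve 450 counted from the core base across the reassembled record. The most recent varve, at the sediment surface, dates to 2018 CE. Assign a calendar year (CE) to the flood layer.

Total varves = 308 + 115 + 450 = 873.
Between varve 450 and the sediment surface there are 873 − 450 = 423 varves.
2018 − 423 = 1595 CE.

1595 CE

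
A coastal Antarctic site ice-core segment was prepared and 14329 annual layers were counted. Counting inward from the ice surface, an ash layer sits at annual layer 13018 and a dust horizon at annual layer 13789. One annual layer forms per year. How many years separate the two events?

The two markers are separated by 13789 − 13018 = 771 annual layers.
One annual layer per year makes the interval 771 years.

771 years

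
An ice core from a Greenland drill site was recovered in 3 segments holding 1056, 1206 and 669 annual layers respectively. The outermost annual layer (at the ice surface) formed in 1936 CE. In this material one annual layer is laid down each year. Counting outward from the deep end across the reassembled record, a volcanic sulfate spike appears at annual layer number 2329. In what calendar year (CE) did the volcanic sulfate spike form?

Total annual layers = 1056 + 1206 + 669 = 2931.
2931 − 2329 = 602 annual layers lie beyond the volcanic sulfate spike toward the ice surface.
Counting back 602 years from 1936 CE places the volcanic sulfate spike in 1936 − 602 = 1334 CE.

1334 CE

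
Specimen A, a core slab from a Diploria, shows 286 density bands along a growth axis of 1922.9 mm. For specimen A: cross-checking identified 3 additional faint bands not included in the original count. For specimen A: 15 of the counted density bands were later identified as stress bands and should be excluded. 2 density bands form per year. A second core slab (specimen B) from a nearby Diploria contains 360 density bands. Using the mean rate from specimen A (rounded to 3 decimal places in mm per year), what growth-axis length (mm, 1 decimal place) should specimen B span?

2526.5 mm

Specimen A: correcting the raw count gives 286 − 15 + 3 = 274 true density bands.
Specimen A: dividing by 2 density bands per year: 274 / 2 = 137 years.
A: Mean rate = 1922.9 mm / 137 years ≈ 14.036 mm per year.
Specimen B: dividing by 2 density bands per year: 360 / 2 = 180 years. B's length ≈ 14.036 × 180 = 2526.5 mm.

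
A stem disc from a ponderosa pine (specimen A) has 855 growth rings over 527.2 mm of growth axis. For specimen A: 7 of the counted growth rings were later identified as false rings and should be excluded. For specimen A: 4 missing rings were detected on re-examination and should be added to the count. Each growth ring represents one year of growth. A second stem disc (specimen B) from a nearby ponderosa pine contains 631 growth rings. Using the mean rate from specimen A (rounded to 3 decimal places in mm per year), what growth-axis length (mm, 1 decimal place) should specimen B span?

Specimen A: correcting the raw count gives 855 − 7 + 4 = 852 true growth rings.
A: 527.2 mm over 852 years gives 527.2 / 852 ≈ 0.619 mm per year.
B's length ≈ 0.619 × 631 = 390.6 mm.

390.6 mm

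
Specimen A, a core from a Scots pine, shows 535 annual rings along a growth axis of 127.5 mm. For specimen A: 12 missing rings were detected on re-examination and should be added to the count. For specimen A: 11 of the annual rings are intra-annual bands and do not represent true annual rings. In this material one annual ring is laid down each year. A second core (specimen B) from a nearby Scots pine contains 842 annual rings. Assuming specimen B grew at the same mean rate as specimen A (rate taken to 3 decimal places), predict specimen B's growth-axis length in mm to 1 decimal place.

200.4 mm

Specimen A: adjusted count: 535 − 11 + 12 = 536 annual rings.
A: Mean rate = 127.5 mm / 536 years ≈ 0.238 mm/yr.
Length of B = 0.238 × 842 = 200.4 mm.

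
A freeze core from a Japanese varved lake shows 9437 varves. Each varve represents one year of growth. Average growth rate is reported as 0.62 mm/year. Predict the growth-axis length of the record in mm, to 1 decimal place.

The record spans 9437 years at 0.62 mm per year.
Predicted length = 0.62 mm/year × 9437 years = 5850.9 mm.

5850.9 mm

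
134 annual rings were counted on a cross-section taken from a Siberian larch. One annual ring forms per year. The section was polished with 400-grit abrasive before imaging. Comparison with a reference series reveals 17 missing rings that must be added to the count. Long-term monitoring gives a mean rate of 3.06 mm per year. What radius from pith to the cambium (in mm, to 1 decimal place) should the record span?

462.1 mm

Correcting the raw count gives 134 + 17 = 151 true annual rings.
Length ≈ 3.06 × 151 = 462.1 mm.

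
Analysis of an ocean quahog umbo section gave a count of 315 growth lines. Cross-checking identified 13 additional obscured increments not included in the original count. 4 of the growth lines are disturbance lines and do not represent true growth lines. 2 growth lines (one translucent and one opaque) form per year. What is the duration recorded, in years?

162 years

Correcting the raw count gives 315 − 4 + 13 = 324 true growth lines.
Dividing by 2 growth lines per year: 324 / 2 = 162 years.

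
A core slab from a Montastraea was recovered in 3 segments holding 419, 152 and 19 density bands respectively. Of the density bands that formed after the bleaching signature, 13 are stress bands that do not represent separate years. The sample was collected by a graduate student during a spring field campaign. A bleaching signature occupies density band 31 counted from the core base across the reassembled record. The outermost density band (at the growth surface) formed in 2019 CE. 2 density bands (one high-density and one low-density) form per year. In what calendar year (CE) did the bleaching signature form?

Total density bands = 419 + 152 + 19 = 590.
590 − 31 = 559 density bands lie beyond the bleaching signature toward the growth surface.
Removing the 13 false density bands leaves 559 − 13 = 546 true density bands beyond the bleaching signature.
546 density bands at 2 per year is 546 / 2 = 273 years.
2019 − 273 = 1746 CE.

1746 CE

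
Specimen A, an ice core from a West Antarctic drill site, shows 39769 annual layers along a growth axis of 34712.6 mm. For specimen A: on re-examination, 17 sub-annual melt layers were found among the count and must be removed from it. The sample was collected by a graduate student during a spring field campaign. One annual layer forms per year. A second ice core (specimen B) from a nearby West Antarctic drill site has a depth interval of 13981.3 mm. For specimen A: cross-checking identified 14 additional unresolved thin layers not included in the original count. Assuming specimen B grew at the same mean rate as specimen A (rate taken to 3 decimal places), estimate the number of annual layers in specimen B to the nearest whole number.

16015 annual layers

Specimen A: adjusted count: 39769 − 17 + 14 = 39766 annual layers.
A: Extension rate ≈ 34712.6 / 39766 = 0.873 mm/year.
For B, 13981.3 / 0.873 = 16015.23 years ≈ 16015 annual layers.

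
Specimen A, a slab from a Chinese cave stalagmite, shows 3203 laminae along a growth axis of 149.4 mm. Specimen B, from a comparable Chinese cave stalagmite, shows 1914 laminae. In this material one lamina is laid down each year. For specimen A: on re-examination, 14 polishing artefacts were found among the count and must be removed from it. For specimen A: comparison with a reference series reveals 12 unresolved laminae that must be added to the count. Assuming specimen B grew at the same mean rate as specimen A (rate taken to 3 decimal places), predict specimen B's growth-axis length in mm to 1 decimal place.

Specimen A: true lamina count = 3203 − 14 + 12 = 3201.
A: Mean rate = 149.4 mm / 3201 years ≈ 0.047 mm/year.
For B, 0.047 mm/year × 1914 years = 90.0 mm.

90.0 mm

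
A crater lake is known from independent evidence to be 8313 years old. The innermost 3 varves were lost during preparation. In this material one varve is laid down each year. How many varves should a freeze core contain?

Expected varves over 8313 years: 8313.
Subtracting the 3 varves not captured gives 8313 − 3 = 8310 varves in the record.

8310 varves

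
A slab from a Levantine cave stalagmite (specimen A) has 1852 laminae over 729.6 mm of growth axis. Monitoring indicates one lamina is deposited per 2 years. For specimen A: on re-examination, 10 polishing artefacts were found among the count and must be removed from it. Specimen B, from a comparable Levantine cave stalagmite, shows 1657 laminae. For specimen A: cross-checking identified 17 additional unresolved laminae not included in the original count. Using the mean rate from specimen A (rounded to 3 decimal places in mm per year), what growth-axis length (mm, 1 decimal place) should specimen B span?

Specimen A: after corrections the count is 1852 − 10 + 17 = 1859 laminae.
Specimen A: multiplying by 2 years per lamina: 1859 × 2 = 3718 years.
A: Mean rate = 729.6 mm / 3718 years ≈ 0.196 mm/yr.
Specimen B: at 2 years per lamina, 1657 × 2 = 3314 years. For B, 0.196 mm/year × 3314 years = 649.5 mm.

649.5 mm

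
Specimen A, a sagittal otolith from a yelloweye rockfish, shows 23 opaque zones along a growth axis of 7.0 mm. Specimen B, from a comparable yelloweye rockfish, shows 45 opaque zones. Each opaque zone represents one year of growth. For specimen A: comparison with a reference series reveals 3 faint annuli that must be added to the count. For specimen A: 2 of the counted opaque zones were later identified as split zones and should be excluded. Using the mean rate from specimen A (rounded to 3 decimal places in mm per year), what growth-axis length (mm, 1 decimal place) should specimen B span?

13.1 mm

Specimen A: adjusted count: 23 − 2 + 3 = 24 opaque zones.
A: 7.0 mm over 24 years gives 7.0 / 24 ≈ 0.292 mm/year.
For B, 0.292 mm/year × 45 years = 13.1 mm.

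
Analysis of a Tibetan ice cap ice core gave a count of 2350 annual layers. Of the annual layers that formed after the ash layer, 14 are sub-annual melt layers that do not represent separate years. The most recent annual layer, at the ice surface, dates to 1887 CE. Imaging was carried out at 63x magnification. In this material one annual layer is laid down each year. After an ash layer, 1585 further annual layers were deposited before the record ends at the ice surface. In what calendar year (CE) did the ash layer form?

1585 annual layers formed after the ash layer.
Excluding 14 false annual layers: 1585 − 14 = 1571.
Counting back 1571 years from 1887 CE places the ash layer in 1887 − 1571 = 316 CE.

316 CE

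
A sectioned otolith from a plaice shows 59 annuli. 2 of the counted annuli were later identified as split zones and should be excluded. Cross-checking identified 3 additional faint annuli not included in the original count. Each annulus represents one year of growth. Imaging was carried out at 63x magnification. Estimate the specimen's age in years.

Correcting the raw count gives 59 − 2 + 3 = 60 true annuli.
One annulus per year makes the duration 60 years.

60 years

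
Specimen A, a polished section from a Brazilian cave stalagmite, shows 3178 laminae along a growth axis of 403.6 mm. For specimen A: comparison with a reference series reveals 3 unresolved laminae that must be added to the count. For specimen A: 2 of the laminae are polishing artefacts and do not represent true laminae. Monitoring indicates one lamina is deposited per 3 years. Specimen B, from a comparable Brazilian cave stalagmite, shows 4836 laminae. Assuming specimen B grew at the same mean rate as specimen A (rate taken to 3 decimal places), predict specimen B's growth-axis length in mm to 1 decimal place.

609.3 mm

Specimen A: correcting the raw count gives 3178 − 2 + 3 = 3179 true laminae.
Specimen A: multiplying by 3 years per lamina: 3179 × 3 = 9537 years.
A: 403.6 mm over 9537 years gives 403.6 / 9537 ≈ 0.042 mm per year.
Specimen B: at 3 years per lamina, 4836 × 3 = 14508 years. Length of B = 0.042 × 14508 = 609.3 mm.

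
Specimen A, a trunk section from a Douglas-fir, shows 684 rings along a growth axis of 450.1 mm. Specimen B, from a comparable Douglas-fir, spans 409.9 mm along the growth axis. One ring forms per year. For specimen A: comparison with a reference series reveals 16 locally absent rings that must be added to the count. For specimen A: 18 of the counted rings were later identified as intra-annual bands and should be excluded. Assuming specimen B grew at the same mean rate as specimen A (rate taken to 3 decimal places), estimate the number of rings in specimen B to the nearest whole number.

Specimen A: correcting the raw count gives 684 − 18 + 16 = 682 true rings.
A: 450.1 mm over 682 years gives 450.1 / 682 ≈ 0.660 mm/yr.
B spans 409.9 / 0.660 = 621.06 years ≈ 621 rings.

621 rings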